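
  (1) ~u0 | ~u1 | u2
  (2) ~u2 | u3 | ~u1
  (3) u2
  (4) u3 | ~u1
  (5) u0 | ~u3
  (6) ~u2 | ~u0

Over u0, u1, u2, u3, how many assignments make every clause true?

There are 2^4 = 16 truth assignments over (u0, u1, u2, u3).
Split on u0. With u0 = 1, the clauses containing u0 are satisfied and ~u0 drops from the rest; 0 of the 2^3 = 8 assignments to the other variables satisfy what remains.
With u0 = 0, by the same count on the reduced clause set, 1 assignment works.
(One model: u0=F, u1=F, u2=T, u3=F.)
Total: 0 + 1 = 1.

1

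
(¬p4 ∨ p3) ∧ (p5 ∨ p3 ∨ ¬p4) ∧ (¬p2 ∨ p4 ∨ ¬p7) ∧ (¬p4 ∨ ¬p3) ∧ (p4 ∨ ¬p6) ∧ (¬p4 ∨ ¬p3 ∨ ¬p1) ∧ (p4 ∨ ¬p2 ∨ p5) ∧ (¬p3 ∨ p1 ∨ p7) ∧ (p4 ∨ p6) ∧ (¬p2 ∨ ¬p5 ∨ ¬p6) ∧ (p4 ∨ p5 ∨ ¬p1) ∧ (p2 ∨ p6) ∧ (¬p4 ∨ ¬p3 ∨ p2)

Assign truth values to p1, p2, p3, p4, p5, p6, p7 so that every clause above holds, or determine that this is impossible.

Try p4 = False.
The clause (¬p6) is unit, so p6 = False.
That conflicts with the unit clause (p6).
That branch fails; take p4 = True instead.
The clause (p3) is unit, so p3 = True.
That conflicts with the unit clause (¬p3).
Either choice for p4 ends in contradiction.

UNSATISFIABLE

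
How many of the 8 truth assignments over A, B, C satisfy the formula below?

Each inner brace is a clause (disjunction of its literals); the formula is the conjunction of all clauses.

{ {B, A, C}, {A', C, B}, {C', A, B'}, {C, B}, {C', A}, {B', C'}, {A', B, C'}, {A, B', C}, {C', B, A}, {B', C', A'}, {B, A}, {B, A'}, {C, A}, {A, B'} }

1

There are 2^3 = 8 truth assignments over (A, B, C).
Check each against the 14 clauses (columns in the order A, B, C):
  F F F  ✗ fails (B + A + C)
  F F T  ✗ fails (C' + A)
  F T F  ✗ fails (A + B' + C)
  F T T  ✗ fails (C' + A + B')
  T F F  ✗ fails (A' + C + B)
  T F T  ✗ fails (A' + B + C')
  T T F  ✓ satisfies all
  T T T  ✗ fails (B' + C')
1 of the 8 rows is a model.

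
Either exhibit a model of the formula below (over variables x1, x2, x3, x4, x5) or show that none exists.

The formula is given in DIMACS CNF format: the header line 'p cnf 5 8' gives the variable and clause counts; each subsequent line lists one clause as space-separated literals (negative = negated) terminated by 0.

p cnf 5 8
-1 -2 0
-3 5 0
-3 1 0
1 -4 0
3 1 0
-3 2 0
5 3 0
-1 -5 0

Case x1 = False:
From the singleton clause (¬x3), x3 = False.
Now (x3) is unsatisfied and unit — conflict.
Undo x1 and try x1 = True.
From the singleton clause (¬x2), x2 = False.
From the singleton clause (¬x3), x3 = False.
From the singleton clause (x5), x5 = True.
Now (¬x5) is unsatisfied and unit — conflict.
Both values of x1 lead to a conflict.

UNSATISFIABLE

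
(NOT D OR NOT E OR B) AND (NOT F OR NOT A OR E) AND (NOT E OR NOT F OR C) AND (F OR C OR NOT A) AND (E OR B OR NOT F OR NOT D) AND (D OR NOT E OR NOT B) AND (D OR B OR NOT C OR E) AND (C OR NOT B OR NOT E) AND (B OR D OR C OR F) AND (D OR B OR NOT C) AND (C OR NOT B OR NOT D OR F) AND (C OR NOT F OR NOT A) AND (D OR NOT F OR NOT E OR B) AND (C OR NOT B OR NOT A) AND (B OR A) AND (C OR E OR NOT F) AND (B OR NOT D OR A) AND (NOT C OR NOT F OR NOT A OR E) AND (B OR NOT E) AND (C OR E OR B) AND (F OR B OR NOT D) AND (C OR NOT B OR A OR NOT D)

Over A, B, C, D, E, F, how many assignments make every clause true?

11

There are 2^6 = 64 truth assignments over (A, B, C, D, E, F).
Split on F. With F = true, the clauses containing F are satisfied and NOT F drops from the rest; 4 of the 2^5 = 32 assignments to the other variables satisfy what remains.
With F = false, by the same count on the reduced clause set, 7 assignments work.
(One model: A=F, B=T, C=F, D=F, E=F, F=F.)
Total: 4 + 7 = 11.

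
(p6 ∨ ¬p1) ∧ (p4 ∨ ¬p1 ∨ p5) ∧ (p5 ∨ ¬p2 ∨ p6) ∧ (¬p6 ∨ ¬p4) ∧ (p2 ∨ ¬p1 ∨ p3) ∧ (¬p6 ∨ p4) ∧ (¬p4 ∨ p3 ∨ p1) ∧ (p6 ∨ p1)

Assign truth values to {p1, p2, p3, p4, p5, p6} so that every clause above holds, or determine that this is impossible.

UNSATISFIABLE

Try p6 = True.
From the singleton clause (¬p4), p4 = False.
But (p4) is also a unit clause — contradiction.
That branch fails; take p6 = False instead.
From the singleton clause (¬p1), p1 = False.
But (p1) is also a unit clause — contradiction.
Neither p6 = True nor p6 = False works.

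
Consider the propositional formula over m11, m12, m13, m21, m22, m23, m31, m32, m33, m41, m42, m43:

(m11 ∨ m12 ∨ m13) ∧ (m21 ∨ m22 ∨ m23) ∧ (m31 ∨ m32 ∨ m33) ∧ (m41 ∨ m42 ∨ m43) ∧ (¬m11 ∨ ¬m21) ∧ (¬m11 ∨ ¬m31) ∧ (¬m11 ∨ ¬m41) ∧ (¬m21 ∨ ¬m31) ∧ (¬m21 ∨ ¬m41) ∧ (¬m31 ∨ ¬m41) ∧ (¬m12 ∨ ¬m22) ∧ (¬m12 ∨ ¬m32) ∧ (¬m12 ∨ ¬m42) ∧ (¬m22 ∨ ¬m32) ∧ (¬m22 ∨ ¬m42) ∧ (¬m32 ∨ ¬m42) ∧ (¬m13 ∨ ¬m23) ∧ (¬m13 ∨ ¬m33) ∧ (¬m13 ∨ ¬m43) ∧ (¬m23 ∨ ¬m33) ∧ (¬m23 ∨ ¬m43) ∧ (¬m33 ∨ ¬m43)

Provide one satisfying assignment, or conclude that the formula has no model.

UNSATISFIABLE

Case m11 = False:
Case m12 = True:
From the singleton clause (¬m22), m22 = False.
From the singleton clause (¬m32), m32 = False.
From the singleton clause (¬m42), m42 = False.
Case m21 = True:
From the singleton clause (¬m31), m31 = False.
From the singleton clause (m33), m33 = True.
From the singleton clause (¬m41), m41 = False.
From the singleton clause (m43), m43 = True.
But (¬m43) is also a unit clause — contradiction.
So m21 must be the other value — set m21 = False.
From the singleton clause (m23), m23 = True.
From the singleton clause (¬m13), m13 = False.
From the singleton clause (¬m33), m33 = False.
From the singleton clause (m31), m31 = True.
From the singleton clause (¬m41), m41 = False.
From the singleton clause (m43), m43 = True.
But (¬m43) is also a unit clause — contradiction.
Either choice for m21 ends in contradiction.
So m12 must be the other value — set m12 = False.
From the singleton clause (m13), m13 = True.
From the singleton clause (¬m23), m23 = False.
From the singleton clause (¬m33), m33 = False.
From the singleton clause (¬m43), m43 = False.
Case m21 = True:
From the singleton clause (¬m31), m31 = False.
From the singleton clause (m32), m32 = True.
From the singleton clause (¬m41), m41 = False.
From the singleton clause (m42), m42 = True.
But (¬m42) is also a unit clause — contradiction.
So m21 must be the other value — set m21 = False.
From the singleton clause (m22), m22 = True.
From the singleton clause (¬m32), m32 = False.
From the singleton clause (m31), m31 = True.
From the singleton clause (¬m41), m41 = False.
From the singleton clause (m42), m42 = True.
But (¬m42) is also a unit clause — contradiction.
Either choice for m21 ends in contradiction.
Either choice for m12 ends in contradiction.
So m11 must be the other value — set m11 = True.
From the singleton clause (¬m21), m21 = False.
From the singleton clause (¬m31), m31 = False.
From the singleton clause (¬m41), m41 = False.
Case m22 = True:
From the singleton clause (¬m12), m12 = False.
From the singleton clause (¬m32), m32 = False.
From the singleton clause (m33), m33 = True.
From the singleton clause (¬m42), m42 = False.
From the singleton clause (m43), m43 = True.
But (¬m43) is also a unit clause — contradiction.
So m22 must be the other value — set m22 = False.
From the singleton clause (m23), m23 = True.
From the singleton clause (¬m13), m13 = False.
From the singleton clause (¬m33), m33 = False.
From the singleton clause (m32), m32 = True.
From the singleton clause (¬m12), m12 = False.
From the singleton clause (¬m42), m42 = False.
From the singleton clause (m43), m43 = True.
But (¬m43) is also a unit clause — contradiction.
Either choice for m22 ends in contradiction.
Either choice for m11 ends in contradiction.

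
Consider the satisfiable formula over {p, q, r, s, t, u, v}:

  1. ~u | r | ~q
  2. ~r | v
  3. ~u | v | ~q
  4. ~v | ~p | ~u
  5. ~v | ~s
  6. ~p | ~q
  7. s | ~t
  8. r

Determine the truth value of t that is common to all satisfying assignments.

Suppose t = 1.
(s) alone gives s = 1.
(~v) alone gives v = 0.
(~r) alone gives r = 0.
Now (r) is unsatisfied and unit — conflict.
So every satisfying assignment has t = False.

False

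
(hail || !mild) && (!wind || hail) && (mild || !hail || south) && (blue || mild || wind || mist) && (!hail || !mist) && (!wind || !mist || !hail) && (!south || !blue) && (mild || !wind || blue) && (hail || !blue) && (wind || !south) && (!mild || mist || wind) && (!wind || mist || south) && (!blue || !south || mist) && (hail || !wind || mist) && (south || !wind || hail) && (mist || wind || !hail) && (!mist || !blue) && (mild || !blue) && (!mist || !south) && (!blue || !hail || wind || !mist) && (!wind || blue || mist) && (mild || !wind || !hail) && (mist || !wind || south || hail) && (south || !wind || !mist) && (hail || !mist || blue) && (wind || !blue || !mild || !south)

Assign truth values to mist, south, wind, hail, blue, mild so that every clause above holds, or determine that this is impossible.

UNSATISFIABLE

Suppose hail = true.
The clause (!mist) is unit, so mist = false.
The clause (wind) is unit, so wind = true.
The clause (south) is unit, so south = true.
The clause (!blue) is unit, so blue = false.
Now (blue) is unsatisfied and unit — conflict.
That branch fails; take hail = false instead.
The clause (!mild) is unit, so mild = false.
The clause (!wind) is unit, so wind = false.
The clause (!blue) is unit, so blue = false.
The clause (mist) is unit, so mist = true.
Now (!mist) is unsatisfied and unit — conflict.
Neither hail = true nor hail = false works.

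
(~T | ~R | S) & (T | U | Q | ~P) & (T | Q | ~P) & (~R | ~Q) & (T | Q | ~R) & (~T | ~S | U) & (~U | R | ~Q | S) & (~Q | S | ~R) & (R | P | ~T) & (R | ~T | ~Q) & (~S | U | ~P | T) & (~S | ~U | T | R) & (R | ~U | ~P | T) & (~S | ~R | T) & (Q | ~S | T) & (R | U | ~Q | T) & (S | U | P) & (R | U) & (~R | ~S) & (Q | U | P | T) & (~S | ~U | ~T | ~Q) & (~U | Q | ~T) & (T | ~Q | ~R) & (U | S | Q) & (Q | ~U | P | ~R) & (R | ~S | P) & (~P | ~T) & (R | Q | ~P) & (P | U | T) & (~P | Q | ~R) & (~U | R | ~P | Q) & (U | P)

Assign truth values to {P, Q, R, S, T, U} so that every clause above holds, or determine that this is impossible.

Branch on R: set R = 0.
Unit clause (U) forces U = 1.
Branch on Q: set Q = 0.
Unit clause (~T) forces T = 0.
Unit clause (~P) forces P = 0.
Unit clause (~S) forces S = 0.
All clauses are satisfied.

P=0,  Q=0,  R=0,  S=0,  T=0,  U=1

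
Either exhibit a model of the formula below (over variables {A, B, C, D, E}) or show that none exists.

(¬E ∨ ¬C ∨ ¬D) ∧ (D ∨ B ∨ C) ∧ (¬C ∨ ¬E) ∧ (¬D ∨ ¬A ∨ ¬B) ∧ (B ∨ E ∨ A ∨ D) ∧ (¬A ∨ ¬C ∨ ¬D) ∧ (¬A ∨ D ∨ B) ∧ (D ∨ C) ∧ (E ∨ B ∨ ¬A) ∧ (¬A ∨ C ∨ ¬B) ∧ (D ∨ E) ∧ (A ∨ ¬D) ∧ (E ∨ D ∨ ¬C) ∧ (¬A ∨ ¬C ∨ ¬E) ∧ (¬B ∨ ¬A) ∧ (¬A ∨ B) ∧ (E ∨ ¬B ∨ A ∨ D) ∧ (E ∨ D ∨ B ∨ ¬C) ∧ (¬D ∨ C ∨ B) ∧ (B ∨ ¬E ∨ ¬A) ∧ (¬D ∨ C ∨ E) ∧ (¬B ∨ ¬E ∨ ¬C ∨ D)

Suppose C = False.
Unit clause (D) forces D = True.
Unit clause (A) forces A = True.
Unit clause (¬B) forces B = False.
Now (B) is unsatisfied and unit — conflict.
So C must be the other value — set C = True.
Unit clause (¬E) forces E = False.
Unit clause (D) forces D = True.
Unit clause (¬A) forces A = False.
Now (A) is unsatisfied and unit — conflict.
Neither C = True nor C = False works.

UNSATISFIABLE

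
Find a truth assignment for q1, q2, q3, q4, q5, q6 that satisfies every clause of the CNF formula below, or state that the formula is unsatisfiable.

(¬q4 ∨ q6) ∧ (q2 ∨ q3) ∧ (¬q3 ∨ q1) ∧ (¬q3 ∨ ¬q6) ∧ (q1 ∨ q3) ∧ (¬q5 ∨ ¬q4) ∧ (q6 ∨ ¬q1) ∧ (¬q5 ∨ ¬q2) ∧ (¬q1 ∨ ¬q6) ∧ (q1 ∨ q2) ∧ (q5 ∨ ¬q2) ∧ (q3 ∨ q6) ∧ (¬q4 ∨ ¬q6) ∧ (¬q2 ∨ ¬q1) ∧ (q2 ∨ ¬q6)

Try q4 = False.
Try q2 = True.
Unit clause (¬q5) forces q5 = False.
Now (q5) is unsatisfied and unit — conflict.
That branch fails; take q2 = False instead.
Unit clause (q3) forces q3 = True.
Unit clause (q1) forces q1 = True.
Unit clause (¬q6) forces q6 = False.
Now (q6) is unsatisfied and unit — conflict.
Both values of q2 lead to a conflict.
That branch fails; take q4 = True instead.
Unit clause (q6) forces q6 = True.
Now (¬q6) is unsatisfied and unit — conflict.
Both values of q4 lead to a conflict.

UNSATISFIABLE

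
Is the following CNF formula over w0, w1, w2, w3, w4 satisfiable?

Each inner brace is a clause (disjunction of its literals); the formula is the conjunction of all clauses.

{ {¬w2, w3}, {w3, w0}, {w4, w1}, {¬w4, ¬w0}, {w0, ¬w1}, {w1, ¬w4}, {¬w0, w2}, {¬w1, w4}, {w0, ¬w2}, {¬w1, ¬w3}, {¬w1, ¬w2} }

Suppose w2 = False.
Unit clause (¬w0) forces w0 = False.
Unit clause (w3) forces w3 = True.
Unit clause (¬w1) forces w1 = False.
Unit clause (w4) forces w4 = True.
But (¬w4) is also a unit clause — contradiction.
So w2 must be the other value — set w2 = True.
Unit clause (w3) forces w3 = True.
Unit clause (w0) forces w0 = True.
Unit clause (¬w4) forces w4 = False.
Unit clause (w1) forces w1 = True.
But (¬w1) is also a unit clause — contradiction.
Neither w2 = True nor w2 = False works.
No assignment satisfies every clause.

No, unsatisfiable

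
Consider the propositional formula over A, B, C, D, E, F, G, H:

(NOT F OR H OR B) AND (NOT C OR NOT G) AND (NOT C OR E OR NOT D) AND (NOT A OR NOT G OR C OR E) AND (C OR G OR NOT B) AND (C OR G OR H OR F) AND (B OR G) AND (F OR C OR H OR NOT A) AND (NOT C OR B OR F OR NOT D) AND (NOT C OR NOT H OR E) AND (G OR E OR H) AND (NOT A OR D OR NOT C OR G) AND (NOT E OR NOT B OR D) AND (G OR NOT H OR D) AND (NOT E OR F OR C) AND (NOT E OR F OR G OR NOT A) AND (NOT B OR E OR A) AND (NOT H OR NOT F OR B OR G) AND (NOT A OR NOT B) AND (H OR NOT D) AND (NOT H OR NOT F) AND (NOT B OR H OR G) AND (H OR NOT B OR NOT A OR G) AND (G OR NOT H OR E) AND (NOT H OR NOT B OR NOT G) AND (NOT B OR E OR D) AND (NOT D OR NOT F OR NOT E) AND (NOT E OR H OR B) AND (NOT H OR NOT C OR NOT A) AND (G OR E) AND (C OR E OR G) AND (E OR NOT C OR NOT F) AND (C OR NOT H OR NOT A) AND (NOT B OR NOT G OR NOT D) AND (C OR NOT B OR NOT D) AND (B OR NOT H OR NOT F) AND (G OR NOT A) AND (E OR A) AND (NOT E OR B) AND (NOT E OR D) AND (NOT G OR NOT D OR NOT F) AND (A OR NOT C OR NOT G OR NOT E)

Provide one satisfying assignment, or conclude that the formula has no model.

A ↦ false, B ↦ true, C ↦ true, D ↦ true, E ↦ true, F ↦ false, G ↦ false, H ↦ true

Case C = true:
Unit clause (NOT G) forces G = false.
Unit clause (B) forces B = true.
Unit clause (NOT A) forces A = false.
Unit clause (E) forces E = true.
Unit clause (D) forces D = true.
Unit clause (H) forces H = true.
Unit clause (NOT F) forces F = false.
This assignment satisfies each clause.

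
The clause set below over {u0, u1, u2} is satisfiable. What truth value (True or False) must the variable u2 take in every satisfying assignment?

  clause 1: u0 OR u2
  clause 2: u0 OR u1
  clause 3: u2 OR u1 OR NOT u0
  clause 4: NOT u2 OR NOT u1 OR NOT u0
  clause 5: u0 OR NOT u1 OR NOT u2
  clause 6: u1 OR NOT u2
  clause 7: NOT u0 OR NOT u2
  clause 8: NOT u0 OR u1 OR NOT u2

Suppose u2 = true.
From the singleton clause (u1), u1 = true.
From the singleton clause (NOT u0), u0 = false.
That conflicts with the unit clause (u0).
So every satisfying assignment has u2 = False.

False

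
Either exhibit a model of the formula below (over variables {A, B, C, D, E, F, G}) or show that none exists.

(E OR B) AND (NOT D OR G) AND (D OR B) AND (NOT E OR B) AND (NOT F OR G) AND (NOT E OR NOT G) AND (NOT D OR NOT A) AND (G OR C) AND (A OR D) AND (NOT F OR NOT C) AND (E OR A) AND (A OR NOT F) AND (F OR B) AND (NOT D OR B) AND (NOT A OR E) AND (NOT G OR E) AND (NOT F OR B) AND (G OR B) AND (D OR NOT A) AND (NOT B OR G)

Case E = true:
The clause (B) is unit, so B = true.
The clause (NOT G) is unit, so G = false.
But (G) is also a unit clause — contradiction.
Backtrack on E: now try E = false.
The clause (B) is unit, so B = true.
The clause (A) is unit, so A = true.
But (NOT A) is also a unit clause — contradiction.
Both values of E lead to a conflict.

UNSATISFIABLE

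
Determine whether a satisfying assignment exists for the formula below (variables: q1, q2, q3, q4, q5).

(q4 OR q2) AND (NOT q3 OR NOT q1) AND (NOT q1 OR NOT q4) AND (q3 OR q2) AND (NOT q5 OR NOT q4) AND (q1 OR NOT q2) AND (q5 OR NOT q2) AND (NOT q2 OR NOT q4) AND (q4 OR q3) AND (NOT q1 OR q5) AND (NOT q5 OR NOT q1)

Branch on q4: set q4 = true.
Unit clause (NOT q1) forces q1 = false.
Unit clause (NOT q5) forces q5 = false.
Unit clause (NOT q2) forces q2 = false.
Unit clause (q3) forces q3 = true.
This assignment satisfies each clause.
A satisfying assignment: q1=false, q2=false, q3=true, q4=true, q5=false.

Satisfiable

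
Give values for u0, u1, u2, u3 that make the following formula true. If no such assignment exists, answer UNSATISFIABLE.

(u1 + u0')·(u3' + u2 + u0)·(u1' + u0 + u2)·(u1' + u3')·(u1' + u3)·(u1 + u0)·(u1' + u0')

UNSATISFIABLE

Try u1 = 1.
From the singleton clause (u3'), u3 = 0.
But (u3) is also a unit clause — contradiction.
Undo u1 and try u1 = 0.
From the singleton clause (u0'), u0 = 0.
But (u0) is also a unit clause — contradiction.
Both values of u1 lead to a conflict.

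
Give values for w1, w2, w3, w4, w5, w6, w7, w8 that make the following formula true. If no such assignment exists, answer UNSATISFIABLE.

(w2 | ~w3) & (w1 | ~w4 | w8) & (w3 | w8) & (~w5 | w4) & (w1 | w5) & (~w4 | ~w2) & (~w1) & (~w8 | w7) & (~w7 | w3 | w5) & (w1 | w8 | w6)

(~w1) alone gives w1 = 0.
(w5) alone gives w5 = 1.
(w4) alone gives w4 = 1.
(w8) alone gives w8 = 1.
(~w2) alone gives w2 = 0.
(~w3) alone gives w3 = 0.
(w7) alone gives w7 = 1.
All clauses hold; w6 can take either value.

w1=0, w2=0, w3=0, w4=1, w5=1, w6=0, w7=1, w8=1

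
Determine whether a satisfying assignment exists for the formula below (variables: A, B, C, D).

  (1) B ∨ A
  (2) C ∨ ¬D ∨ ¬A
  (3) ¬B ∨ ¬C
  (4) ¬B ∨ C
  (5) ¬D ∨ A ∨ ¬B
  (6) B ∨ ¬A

Unsatisfiable

Branch on B: set B = True.
The clause (¬C) is unit, so C = False.
Now (C) is unsatisfied and unit — conflict.
So B must be the other value — set B = False.
The clause (A) is unit, so A = True.
Now (¬A) is unsatisfied and unit — conflict.
Neither B = True nor B = False works.
No assignment satisfies every clause.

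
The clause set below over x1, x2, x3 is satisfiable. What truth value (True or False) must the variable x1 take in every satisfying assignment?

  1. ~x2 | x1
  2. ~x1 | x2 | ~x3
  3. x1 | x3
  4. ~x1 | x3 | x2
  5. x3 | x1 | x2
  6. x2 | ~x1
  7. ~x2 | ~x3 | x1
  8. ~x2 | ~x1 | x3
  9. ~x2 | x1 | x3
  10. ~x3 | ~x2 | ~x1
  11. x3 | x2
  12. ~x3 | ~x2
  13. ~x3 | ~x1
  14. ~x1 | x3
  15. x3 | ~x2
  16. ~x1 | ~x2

False

Suppose x1 = 1.
The clause (x2) is unit, so x2 = 1.
But (~x2) is also a unit clause — contradiction.
So every satisfying assignment has x1 = False.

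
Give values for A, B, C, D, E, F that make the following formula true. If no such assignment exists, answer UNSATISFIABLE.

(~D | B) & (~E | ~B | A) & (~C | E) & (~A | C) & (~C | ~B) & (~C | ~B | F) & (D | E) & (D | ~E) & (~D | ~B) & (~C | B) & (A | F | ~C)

Branch on D: set D = 0.
The clause (E) is unit, so E = 1.
That conflicts with the unit clause (~E).
Backtrack on D: now try D = 1.
The clause (B) is unit, so B = 1.
That conflicts with the unit clause (~B).
Neither D = 1 nor D = 0 works.

UNSATISFIABLE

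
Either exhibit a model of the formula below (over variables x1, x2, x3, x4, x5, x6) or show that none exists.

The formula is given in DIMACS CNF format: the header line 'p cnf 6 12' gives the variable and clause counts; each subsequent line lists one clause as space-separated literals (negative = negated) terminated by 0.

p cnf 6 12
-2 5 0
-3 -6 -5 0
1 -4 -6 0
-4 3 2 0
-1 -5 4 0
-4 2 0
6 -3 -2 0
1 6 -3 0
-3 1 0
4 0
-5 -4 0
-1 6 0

UNSATISFIABLE

Unit clause (x4) forces x4 = True.
Unit clause (x2) forces x2 = True.
Unit clause (x5) forces x5 = True.
Now (¬x5) is unsatisfied and unit — conflict.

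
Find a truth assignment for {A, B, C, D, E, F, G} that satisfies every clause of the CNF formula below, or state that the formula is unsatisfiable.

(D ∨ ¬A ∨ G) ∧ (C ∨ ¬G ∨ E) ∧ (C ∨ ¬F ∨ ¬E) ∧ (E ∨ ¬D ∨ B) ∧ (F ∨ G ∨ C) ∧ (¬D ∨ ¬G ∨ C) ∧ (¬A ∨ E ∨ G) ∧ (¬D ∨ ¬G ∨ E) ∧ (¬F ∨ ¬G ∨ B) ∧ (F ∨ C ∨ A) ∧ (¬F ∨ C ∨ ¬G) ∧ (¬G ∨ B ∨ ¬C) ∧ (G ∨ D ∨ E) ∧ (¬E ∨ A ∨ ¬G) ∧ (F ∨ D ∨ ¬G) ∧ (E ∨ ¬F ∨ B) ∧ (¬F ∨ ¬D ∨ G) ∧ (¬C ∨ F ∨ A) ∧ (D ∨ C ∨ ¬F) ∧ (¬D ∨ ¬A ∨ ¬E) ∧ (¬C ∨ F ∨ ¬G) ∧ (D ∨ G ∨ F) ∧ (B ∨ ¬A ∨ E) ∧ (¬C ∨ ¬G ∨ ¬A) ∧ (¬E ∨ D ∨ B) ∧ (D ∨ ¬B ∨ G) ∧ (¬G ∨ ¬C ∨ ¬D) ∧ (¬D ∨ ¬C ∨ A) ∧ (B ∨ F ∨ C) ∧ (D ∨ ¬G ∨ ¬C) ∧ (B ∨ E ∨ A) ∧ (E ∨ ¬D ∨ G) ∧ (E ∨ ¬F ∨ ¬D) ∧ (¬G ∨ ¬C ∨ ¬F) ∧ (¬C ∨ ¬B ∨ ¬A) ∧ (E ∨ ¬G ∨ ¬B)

Branch on D: set D = True.
Branch on E: set E = True.
Unit clause (¬A) forces A = False.
Unit clause (¬G) forces G = False.
Unit clause (¬F) forces F = False.
Unit clause (C) forces C = True.
That conflicts with the unit clause (¬C).
That branch fails; take E = False instead.
Unit clause (B) forces B = True.
Unit clause (¬G) forces G = False.
That conflicts with the unit clause (G).
Both values of E lead to a conflict.
That branch fails; take D = False instead.
Branch on A: set A = False.
Branch on F: set F = True.
Unit clause (C) forces C = True.
Unit clause (¬G) forces G = False.
Unit clause (E) forces E = True.
Unit clause (B) forces B = True.
That conflicts with the unit clause (¬B).
That branch fails; take F = False instead.
Unit clause (C) forces C = True.
That conflicts with the unit clause (¬C).
Both values of F lead to a conflict.
That branch fails; take A = True instead.
Unit clause (G) forces G = True.
Unit clause (F) forces F = True.
Unit clause (B) forces B = True.
Unit clause (C) forces C = True.
That conflicts with the unit clause (¬C).
Both values of A lead to a conflict.
Both values of D lead to a conflict.

UNSATISFIABLE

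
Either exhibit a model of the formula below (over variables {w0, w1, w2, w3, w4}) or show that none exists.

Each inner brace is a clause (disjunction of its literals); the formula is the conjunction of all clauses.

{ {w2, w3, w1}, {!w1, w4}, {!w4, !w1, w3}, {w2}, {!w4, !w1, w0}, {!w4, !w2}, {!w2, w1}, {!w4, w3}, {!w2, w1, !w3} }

UNSATISFIABLE

(w2) alone gives w2 = true.
(!w4) alone gives w4 = false.
(!w1) alone gives w1 = false.
That conflicts with the unit clause (w1).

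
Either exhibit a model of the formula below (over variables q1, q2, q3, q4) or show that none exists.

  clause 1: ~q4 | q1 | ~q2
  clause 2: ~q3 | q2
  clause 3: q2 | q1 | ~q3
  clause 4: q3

q1: 1; q2: 1; q3: 1; q4: 0

(q3) alone gives q3 = 1.
(q2) alone gives q2 = 1.
Branch on q4: set q4 = 0.
All clauses hold; q1 can take either value.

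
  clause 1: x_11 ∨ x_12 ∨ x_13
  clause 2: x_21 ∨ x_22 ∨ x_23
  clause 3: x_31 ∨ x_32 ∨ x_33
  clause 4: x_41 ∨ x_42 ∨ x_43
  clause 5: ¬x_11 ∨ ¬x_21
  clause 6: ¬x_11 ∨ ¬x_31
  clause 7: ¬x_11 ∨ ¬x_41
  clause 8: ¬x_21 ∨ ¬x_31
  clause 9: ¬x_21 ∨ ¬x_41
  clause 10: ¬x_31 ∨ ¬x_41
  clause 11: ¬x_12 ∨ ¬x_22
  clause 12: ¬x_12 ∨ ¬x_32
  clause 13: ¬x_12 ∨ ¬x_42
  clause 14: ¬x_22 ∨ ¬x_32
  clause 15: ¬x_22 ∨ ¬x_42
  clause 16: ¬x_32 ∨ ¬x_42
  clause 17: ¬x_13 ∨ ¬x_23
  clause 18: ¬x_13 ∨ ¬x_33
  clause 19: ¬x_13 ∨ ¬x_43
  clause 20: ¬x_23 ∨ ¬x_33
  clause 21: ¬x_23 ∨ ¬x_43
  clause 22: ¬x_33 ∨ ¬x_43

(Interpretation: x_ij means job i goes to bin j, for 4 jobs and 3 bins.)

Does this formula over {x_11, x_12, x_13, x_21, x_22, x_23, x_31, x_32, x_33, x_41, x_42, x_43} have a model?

No

Case x_11 = False:
Case x_12 = True:
Unit clause (¬x_22) forces x_22 = False.
Unit clause (¬x_32) forces x_32 = False.
Unit clause (¬x_42) forces x_42 = False.
Case x_21 = True:
Unit clause (¬x_31) forces x_31 = False.
Unit clause (x_33) forces x_33 = True.
Unit clause (¬x_41) forces x_41 = False.
Unit clause (x_43) forces x_43 = True.
But (¬x_43) is also a unit clause — contradiction.
Undo x_21 and try x_21 = False.
Unit clause (x_23) forces x_23 = True.
Unit clause (¬x_13) forces x_13 = False.
Unit clause (¬x_33) forces x_33 = False.
Unit clause (x_31) forces x_31 = True.
Unit clause (¬x_41) forces x_41 = False.
Unit clause (x_43) forces x_43 = True.
But (¬x_43) is also a unit clause — contradiction.
Both values of x_21 lead to a conflict.
Undo x_12 and try x_12 = False.
Unit clause (x_13) forces x_13 = True.
Unit clause (¬x_23) forces x_23 = False.
Unit clause (¬x_33) forces x_33 = False.
Unit clause (¬x_43) forces x_43 = False.
Case x_21 = True:
Unit clause (¬x_31) forces x_31 = False.
Unit clause (x_32) forces x_32 = True.
Unit clause (¬x_41) forces x_41 = False.
Unit clause (x_42) forces x_42 = True.
But (¬x_42) is also a unit clause — contradiction.
Undo x_21 and try x_21 = False.
Unit clause (x_22) forces x_22 = True.
Unit clause (¬x_32) forces x_32 = False.
Unit clause (x_31) forces x_31 = True.
Unit clause (¬x_41) forces x_41 = False.
Unit clause (x_42) forces x_42 = True.
But (¬x_42) is also a unit clause — contradiction.
Both values of x_21 lead to a conflict.
Both values of x_12 lead to a conflict.
Undo x_11 and try x_11 = True.
Unit clause (¬x_21) forces x_21 = False.
Unit clause (¬x_31) forces x_31 = False.
Unit clause (¬x_41) forces x_41 = False.
Case x_22 = True:
Unit clause (¬x_12) forces x_12 = False.
Unit clause (¬x_32) forces x_32 = False.
Unit clause (x_33) forces x_33 = True.
Unit clause (¬x_42) forces x_42 = False.
Unit clause (x_43) forces x_43 = True.
But (¬x_43) is also a unit clause — contradiction.
Undo x_22 and try x_22 = False.
Unit clause (x_23) forces x_23 = True.
Unit clause (¬x_13) forces x_13 = False.
Unit clause (¬x_33) forces x_33 = False.
Unit clause (x_32) forces x_32 = True.
Unit clause (¬x_12) forces x_12 = False.
Unit clause (¬x_42) forces x_42 = False.
Unit clause (x_43) forces x_43 = True.
But (¬x_43) is also a unit clause — contradiction.
Both values of x_22 lead to a conflict.
Both values of x_11 lead to a conflict.
No assignment satisfies every clause.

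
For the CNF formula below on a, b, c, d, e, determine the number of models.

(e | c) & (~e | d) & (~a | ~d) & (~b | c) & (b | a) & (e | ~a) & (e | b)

3

There are 2^5 = 32 truth assignments over (a, b, c, d, e).
Split on d. With d = 1, the clauses containing d are satisfied and ~d drops from the rest; 2 of the 2^4 = 16 assignments to the other variables satisfy what remains.
With d = 0, by the same count on the reduced clause set, 1 assignment works.
(One model: a=F, b=T, c=T, d=F, e=F.)
Total: 2 + 1 = 3.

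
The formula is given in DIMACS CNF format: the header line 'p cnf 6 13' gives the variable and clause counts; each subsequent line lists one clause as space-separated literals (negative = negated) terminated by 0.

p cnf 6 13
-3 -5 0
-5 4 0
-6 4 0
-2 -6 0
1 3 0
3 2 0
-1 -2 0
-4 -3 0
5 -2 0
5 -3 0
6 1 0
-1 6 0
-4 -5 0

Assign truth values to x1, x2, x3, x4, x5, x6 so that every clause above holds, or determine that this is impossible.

Try x3 = False.
(x1) alone gives x1 = True.
(x2) alone gives x2 = True.
Now (¬x2) is unsatisfied and unit — conflict.
So x3 must be the other value — set x3 = True.
(¬x5) alone gives x5 = False.
Now (x5) is unsatisfied and unit — conflict.
Both values of x3 lead to a conflict.

UNSATISFIABLE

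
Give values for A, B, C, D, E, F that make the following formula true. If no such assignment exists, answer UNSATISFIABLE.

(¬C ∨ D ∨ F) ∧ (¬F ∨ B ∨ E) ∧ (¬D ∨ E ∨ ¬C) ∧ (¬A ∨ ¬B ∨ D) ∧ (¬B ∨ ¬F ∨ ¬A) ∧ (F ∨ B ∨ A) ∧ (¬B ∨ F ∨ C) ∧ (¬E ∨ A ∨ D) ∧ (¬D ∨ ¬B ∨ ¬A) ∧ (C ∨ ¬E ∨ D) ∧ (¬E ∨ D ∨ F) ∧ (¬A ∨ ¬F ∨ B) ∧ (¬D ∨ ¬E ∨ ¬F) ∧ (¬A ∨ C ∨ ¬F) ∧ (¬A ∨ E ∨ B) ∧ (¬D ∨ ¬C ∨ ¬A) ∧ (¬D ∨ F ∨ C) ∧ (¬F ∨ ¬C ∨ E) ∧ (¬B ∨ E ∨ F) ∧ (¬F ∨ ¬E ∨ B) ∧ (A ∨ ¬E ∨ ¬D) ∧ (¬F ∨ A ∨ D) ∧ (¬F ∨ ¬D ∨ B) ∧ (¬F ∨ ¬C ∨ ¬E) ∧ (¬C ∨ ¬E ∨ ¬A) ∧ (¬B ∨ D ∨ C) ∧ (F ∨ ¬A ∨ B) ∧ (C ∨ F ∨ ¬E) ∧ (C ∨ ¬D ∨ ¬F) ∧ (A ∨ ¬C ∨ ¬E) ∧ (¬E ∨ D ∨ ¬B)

UNSATISFIABLE

Suppose C = False.
Suppose B = False.
Suppose F = False.
The clause (A) is unit, so A = True.
Now (¬A) is unsatisfied and unit — conflict.
Undo F and try F = True.
The clause (E) is unit, so E = True.
Now (¬E) is unsatisfied and unit — conflict.
Both values of F lead to a conflict.
Undo B and try B = True.
The clause (F) is unit, so F = True.
The clause (¬A) is unit, so A = False.
The clause (D) is unit, so D = True.
Now (¬D) is unsatisfied and unit — conflict.
Both values of B lead to a conflict.
Undo C and try C = True.
Suppose D = True.
The clause (E) is unit, so E = True.
The clause (¬F) is unit, so F = False.
The clause (¬A) is unit, so A = False.
Now (A) is unsatisfied and unit — conflict.
Undo D and try D = False.
The clause (F) is unit, so F = True.
The clause (E) is unit, so E = True.
Now (¬E) is unsatisfied and unit — conflict.
Both values of D lead to a conflict.
Both values of C lead to a conflict.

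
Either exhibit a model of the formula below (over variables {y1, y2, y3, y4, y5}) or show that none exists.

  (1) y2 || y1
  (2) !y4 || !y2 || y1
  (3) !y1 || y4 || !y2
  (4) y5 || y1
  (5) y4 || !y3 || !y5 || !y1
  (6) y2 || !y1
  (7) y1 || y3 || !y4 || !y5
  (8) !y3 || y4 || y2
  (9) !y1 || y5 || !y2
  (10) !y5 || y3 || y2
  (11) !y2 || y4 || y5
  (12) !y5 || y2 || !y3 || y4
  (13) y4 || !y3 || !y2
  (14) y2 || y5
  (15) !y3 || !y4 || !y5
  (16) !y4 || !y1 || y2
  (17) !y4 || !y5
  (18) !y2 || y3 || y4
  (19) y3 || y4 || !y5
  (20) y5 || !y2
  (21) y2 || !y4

Branch on y2: set y2 = true.
(y5) alone gives y5 = true.
(!y4) alone gives y4 = false.
(!y1) alone gives y1 = false.
(!y3) alone gives y3 = false.
But (y3) is also a unit clause — contradiction.
Backtrack on y2: now try y2 = false.
(y1) alone gives y1 = true.
But (!y1) is also a unit clause — contradiction.
Either choice for y2 ends in contradiction.

UNSATISFIABLE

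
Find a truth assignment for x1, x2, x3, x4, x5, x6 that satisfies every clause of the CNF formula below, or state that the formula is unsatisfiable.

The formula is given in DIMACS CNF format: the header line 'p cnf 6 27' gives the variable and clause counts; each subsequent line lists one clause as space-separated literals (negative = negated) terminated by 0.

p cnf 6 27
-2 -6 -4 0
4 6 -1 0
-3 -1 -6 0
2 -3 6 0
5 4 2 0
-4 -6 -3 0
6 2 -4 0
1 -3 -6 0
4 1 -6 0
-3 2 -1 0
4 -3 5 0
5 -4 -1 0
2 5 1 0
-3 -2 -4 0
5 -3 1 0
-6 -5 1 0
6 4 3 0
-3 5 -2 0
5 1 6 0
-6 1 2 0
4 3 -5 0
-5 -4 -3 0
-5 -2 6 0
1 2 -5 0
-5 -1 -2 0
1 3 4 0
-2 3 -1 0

Try x2 = False.
Try x3 = False.
Try x5 = True.
(x4) alone gives x4 = True.
(x6) alone gives x6 = True.
(x1) alone gives x1 = True.
Every clause now holds.

x1=True,  x2=False,  x3=False,  x4=True,  x5=True,  x6=True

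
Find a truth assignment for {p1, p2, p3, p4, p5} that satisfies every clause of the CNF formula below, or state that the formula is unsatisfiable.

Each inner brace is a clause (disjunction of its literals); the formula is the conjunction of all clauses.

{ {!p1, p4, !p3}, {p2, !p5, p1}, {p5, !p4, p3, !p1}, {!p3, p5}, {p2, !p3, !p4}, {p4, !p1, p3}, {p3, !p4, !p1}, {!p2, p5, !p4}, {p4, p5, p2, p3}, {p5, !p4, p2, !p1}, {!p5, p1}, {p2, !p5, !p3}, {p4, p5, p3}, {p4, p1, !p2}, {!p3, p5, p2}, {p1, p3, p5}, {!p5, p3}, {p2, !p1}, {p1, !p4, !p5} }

p1=true; p2=true; p3=true; p4=true; p5=true

Branch on p3: set p3 = true.
(p5) alone gives p5 = true.
(p1) alone gives p1 = true.
(p4) alone gives p4 = true.
(p2) alone gives p2 = true.
This assignment satisfies each clause.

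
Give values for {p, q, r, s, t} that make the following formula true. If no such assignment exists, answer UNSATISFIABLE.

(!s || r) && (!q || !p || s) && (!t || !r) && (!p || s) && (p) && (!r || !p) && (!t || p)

UNSATISFIABLE

The clause (p) is unit, so p = true.
The clause (s) is unit, so s = true.
The clause (r) is unit, so r = true.
That conflicts with the unit clause (!r).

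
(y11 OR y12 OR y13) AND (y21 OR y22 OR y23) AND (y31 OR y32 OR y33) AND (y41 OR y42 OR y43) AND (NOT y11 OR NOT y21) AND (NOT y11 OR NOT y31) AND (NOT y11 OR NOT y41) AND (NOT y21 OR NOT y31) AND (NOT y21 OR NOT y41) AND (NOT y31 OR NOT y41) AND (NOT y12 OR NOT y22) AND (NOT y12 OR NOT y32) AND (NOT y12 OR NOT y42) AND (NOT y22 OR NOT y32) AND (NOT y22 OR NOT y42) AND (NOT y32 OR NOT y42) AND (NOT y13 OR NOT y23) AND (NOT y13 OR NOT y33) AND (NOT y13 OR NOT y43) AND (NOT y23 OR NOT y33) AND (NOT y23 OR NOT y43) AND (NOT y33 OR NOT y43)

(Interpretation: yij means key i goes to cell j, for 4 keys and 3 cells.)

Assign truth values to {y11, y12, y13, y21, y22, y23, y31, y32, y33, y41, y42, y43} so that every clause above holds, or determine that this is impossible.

Case y11 = false:
Case y12 = true:
Unit clause (NOT y22) forces y22 = false.
Unit clause (NOT y32) forces y32 = false.
Unit clause (NOT y42) forces y42 = false.
Case y21 = true:
Unit clause (NOT y31) forces y31 = false.
Unit clause (y33) forces y33 = true.
Unit clause (NOT y41) forces y41 = false.
Unit clause (y43) forces y43 = true.
Now (NOT y43) is unsatisfied and unit — conflict.
So y21 must be the other value — set y21 = false.
Unit clause (y23) forces y23 = true.
Unit clause (NOT y13) forces y13 = false.
Unit clause (NOT y33) forces y33 = false.
Unit clause (y31) forces y31 = true.
Unit clause (NOT y41) forces y41 = false.
Unit clause (y43) forces y43 = true.
Now (NOT y43) is unsatisfied and unit — conflict.
Neither y21 = true nor y21 = false works.
So y12 must be the other value — set y12 = false.
Unit clause (y13) forces y13 = true.
Unit clause (NOT y23) forces y23 = false.
Unit clause (NOT y33) forces y33 = false.
Unit clause (NOT y43) forces y43 = false.
Case y21 = true:
Unit clause (NOT y31) forces y31 = false.
Unit clause (y32) forces y32 = true.
Unit clause (NOT y41) forces y41 = false.
Unit clause (y42) forces y42 = true.
Now (NOT y42) is unsatisfied and unit — conflict.
So y21 must be the other value — set y21 = false.
Unit clause (y22) forces y22 = true.
Unit clause (NOT y32) forces y32 = false.
Unit clause (y31) forces y31 = true.
Unit clause (NOT y41) forces y41 = false.
Unit clause (y42) forces y42 = true.
Now (NOT y42) is unsatisfied and unit — conflict.
Neither y21 = true nor y21 = false works.
Neither y12 = true nor y12 = false works.
So y11 must be the other value — set y11 = true.
Unit clause (NOT y21) forces y21 = false.
Unit clause (NOT y31) forces y31 = false.
Unit clause (NOT y41) forces y41 = false.
Case y22 = true:
Unit clause (NOT y12) forces y12 = false.
Unit clause (NOT y32) forces y32 = false.
Unit clause (y33) forces y33 = true.
Unit clause (NOT y42) forces y42 = false.
Unit clause (y43) forces y43 = true.
Now (NOT y43) is unsatisfied and unit — conflict.
So y22 must be the other value — set y22 = false.
Unit clause (y23) forces y23 = true.
Unit clause (NOT y13) forces y13 = false.
Unit clause (NOT y33) forces y33 = false.
Unit clause (y32) forces y32 = true.
Unit clause (NOT y12) forces y12 = false.
Unit clause (NOT y42) forces y42 = false.
Unit clause (y43) forces y43 = true.
Now (NOT y43) is unsatisfied and unit — conflict.
Neither y22 = true nor y22 = false works.
Neither y11 = true nor y11 = false works.

UNSATISFIABLE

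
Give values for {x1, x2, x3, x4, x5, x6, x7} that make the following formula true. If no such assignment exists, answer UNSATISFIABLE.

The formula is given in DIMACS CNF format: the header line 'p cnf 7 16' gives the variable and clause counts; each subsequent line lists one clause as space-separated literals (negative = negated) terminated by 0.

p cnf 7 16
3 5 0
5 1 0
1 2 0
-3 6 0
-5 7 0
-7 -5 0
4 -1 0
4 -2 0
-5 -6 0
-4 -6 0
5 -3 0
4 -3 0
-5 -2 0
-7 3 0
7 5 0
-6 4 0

UNSATISFIABLE

Case x3 = True:
(x6) alone gives x6 = True.
(¬x5) alone gives x5 = False.
That conflicts with the unit clause (x5).
Backtrack on x3: now try x3 = False.
(x5) alone gives x5 = True.
(x7) alone gives x7 = True.
That conflicts with the unit clause (¬x7).
Either choice for x3 ends in contradiction.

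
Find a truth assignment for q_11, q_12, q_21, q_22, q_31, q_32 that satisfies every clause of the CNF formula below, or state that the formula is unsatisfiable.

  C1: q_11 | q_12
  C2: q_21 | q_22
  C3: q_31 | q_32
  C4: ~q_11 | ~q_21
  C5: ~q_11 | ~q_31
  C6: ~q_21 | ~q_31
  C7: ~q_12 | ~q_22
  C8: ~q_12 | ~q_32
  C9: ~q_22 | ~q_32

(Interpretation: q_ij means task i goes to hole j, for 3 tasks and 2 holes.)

UNSATISFIABLE

Case q_11 = 1:
(~q_21) alone gives q_21 = 0.
(q_22) alone gives q_22 = 1.
(~q_31) alone gives q_31 = 0.
(q_32) alone gives q_32 = 1.
Now (~q_32) is unsatisfied and unit — conflict.
Undo q_11 and try q_11 = 0.
(q_12) alone gives q_12 = 1.
(~q_22) alone gives q_22 = 0.
(q_21) alone gives q_21 = 1.
(~q_31) alone gives q_31 = 0.
(q_32) alone gives q_32 = 1.
Now (~q_32) is unsatisfied and unit — conflict.
Neither q_11 = 1 nor q_11 = 0 works.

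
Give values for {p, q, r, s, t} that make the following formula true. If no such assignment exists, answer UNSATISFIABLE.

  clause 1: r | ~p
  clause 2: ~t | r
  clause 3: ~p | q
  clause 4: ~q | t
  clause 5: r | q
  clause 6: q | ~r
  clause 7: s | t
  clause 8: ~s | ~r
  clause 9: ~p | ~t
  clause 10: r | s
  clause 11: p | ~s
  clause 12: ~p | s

p=0,  q=1,  r=1,  s=0,  t=1

Try r = 1.
Unit clause (q) forces q = 1.
Unit clause (t) forces t = 1.
Unit clause (~s) forces s = 0.
Unit clause (~p) forces p = 0.
All clauses are satisfied.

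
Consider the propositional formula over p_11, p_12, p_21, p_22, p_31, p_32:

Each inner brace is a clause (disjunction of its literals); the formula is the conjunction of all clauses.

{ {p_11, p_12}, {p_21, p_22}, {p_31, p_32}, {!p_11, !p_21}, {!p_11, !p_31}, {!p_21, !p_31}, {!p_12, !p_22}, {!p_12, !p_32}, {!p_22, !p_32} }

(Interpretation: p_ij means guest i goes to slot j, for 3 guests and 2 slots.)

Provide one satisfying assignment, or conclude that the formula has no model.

UNSATISFIABLE

Suppose p_11 = true.
From the singleton clause (!p_21), p_21 = false.
From the singleton clause (p_22), p_22 = true.
From the singleton clause (!p_31), p_31 = false.
From the singleton clause (p_32), p_32 = true.
Now (!p_32) is unsatisfied and unit — conflict.
So p_11 must be the other value — set p_11 = false.
From the singleton clause (p_12), p_12 = true.
From the singleton clause (!p_22), p_22 = false.
From the singleton clause (p_21), p_21 = true.
From the singleton clause (!p_31), p_31 = false.
From the singleton clause (p_32), p_32 = true.
Now (!p_32) is unsatisfied and unit — conflict.
Either choice for p_11 ends in contradiction.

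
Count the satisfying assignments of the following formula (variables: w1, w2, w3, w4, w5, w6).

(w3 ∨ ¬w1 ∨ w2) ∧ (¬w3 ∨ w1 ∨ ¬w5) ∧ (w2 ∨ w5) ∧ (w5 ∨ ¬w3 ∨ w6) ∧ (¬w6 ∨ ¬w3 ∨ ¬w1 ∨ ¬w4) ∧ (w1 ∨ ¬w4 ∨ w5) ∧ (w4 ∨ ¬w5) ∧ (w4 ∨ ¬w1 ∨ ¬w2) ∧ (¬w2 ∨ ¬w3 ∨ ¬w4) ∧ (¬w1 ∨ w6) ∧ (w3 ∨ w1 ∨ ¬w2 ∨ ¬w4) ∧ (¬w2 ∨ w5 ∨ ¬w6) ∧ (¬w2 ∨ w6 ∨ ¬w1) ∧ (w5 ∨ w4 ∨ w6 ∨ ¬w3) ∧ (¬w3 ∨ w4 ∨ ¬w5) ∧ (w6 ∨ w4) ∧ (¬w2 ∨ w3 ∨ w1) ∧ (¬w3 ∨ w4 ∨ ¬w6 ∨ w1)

3

There are 2^6 = 64 truth assignments over (w1, w2, w3, w4, w5, w6).
Split on w4. With w4 = True, the clauses containing w4 are satisfied and ¬w4 drops from the rest; 3 of the 2^5 = 32 assignments to the other variables satisfy what remains.
With w4 = False, by the same count on the reduced clause set, 0 assignments work.
Total: 3 + 0 = 3.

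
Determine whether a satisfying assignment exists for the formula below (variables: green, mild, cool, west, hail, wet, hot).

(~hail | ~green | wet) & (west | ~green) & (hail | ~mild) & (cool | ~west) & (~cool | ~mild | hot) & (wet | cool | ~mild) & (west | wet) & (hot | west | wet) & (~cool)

The clause (~cool) is unit, so cool = 0.
The clause (~west) is unit, so west = 0.
The clause (~green) is unit, so green = 0.
The clause (wet) is unit, so wet = 1.
Branch on hail: set hail = 1.
Every clause is now satisfied; mild, hot are unconstrained.
A satisfying assignment: green=0; mild=0; cool=0; west=0; hail=1; wet=1; hot=0.

Yes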